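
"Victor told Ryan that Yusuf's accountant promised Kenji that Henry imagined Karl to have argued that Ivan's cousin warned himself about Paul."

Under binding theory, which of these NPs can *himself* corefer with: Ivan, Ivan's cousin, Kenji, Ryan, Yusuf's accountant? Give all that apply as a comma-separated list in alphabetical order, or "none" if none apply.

Ivan's cousin

*himself* is a reflexive; Principle A requires it to be bound within its binding domain — the clause headed by 'warned'.
— Ivan: possessor inside the subject DP of the clause headed by 'warned'; does not c-command the reflexive — cannot bind it (Principle A).
— Ivan's cousin: subject of the clause headed by 'warned'; c-commands the reflexive within its binding domain — allowed (Principle A).
— Kenji: object of the clause headed by 'promised'; c-commands the reflexive but lies outside its binding domain — cannot bind it (Principle A).
— Ryan: object of the matrix clause; c-commands the reflexive but lies outside its binding domain — cannot bind it (Principle A).
— Yusuf's accountant: subject of the clause headed by 'promised'; c-commands the reflexive but lies outside its binding domain — cannot bind it (Principle A).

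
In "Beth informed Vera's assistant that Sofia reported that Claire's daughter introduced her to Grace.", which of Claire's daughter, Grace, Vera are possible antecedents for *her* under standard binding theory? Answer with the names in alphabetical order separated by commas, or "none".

*her* is a pronoun; Principle B requires it to be free in its binding domain — the clause headed by 'introduced'.
— Claire's daughter: subject of the clause headed by 'introduced'; c-commands the pronoun within its binding domain — blocked (Principle B).
— Grace: second object of the clause headed by 'introduced'; is c-commanded by the pronoun; coreference would bind this R-expression — blocked (Principle C).
— Vera: possessor inside the object DP of the matrix clause; does not c-command the pronoun — Principle B does not apply; allowed.

Vera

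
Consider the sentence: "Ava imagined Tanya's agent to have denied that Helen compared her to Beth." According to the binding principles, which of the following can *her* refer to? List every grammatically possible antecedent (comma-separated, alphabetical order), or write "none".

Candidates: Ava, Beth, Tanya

Ava, Tanya

*her* is a pronoun; Principle B requires it to be free in its binding domain — the clause headed by 'compared'.
— Ava: subject of the matrix clause; c-commands the pronoun but lies outside its binding domain — allowed.
— Beth: second object of the clause headed by 'compared'; is c-commanded by the pronoun; coreference would bind this R-expression — blocked (Principle C).
— Tanya: possessor inside the subject DP of the clause headed by 'denied'; does not c-command the pronoun — Principle B does not apply; allowed.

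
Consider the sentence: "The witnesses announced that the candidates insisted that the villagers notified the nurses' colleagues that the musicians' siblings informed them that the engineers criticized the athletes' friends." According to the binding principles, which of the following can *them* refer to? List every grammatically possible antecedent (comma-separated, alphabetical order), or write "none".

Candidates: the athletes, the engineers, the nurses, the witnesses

*them* is a pronoun; Principle B requires it to be free in its binding domain — the clause headed by 'informed'.
— the athletes: possessor inside the object DP of the clause headed by 'criticized'; is c-commanded by the pronoun; coreference would bind this R-expression — blocked (Principle C).
— the engineers: subject of the clause headed by 'criticized'; is c-commanded by the pronoun; coreference would bind this R-expression — blocked (Principle C).
— the nurses: possessor inside the object DP of the clause headed by 'notified'; does not c-command the pronoun — Principle B does not apply; allowed.
— the witnesses: subject of the matrix clause; c-commands the pronoun but lies outside its binding domain — allowed.

the nurses, the witnesses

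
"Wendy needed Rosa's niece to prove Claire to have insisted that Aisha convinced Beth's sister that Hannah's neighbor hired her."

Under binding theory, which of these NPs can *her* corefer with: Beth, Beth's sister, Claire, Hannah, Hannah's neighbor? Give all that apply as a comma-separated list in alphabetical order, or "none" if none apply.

Beth, Beth's sister, Claire, Hannah

*her* is a pronoun; Principle B requires it to be free in its binding domain — the clause headed by 'hired'.
— Beth: possessor inside the object DP of the clause headed by 'convinced'; does not c-command the pronoun — Principle B does not apply; allowed.
— Beth's sister: object of the clause headed by 'convinced'; c-commands the pronoun but lies outside its binding domain — allowed.
— Claire: subject of the clause headed by 'insisted'; c-commands the pronoun but lies outside its binding domain — allowed.
— Hannah: possessor inside the subject DP of the clause headed by 'hired'; does not c-command the pronoun — Principle B does not apply; allowed.
— Hannah's neighbor: subject of the clause headed by 'hired'; c-commands the pronoun within its binding domain — blocked (Principle B).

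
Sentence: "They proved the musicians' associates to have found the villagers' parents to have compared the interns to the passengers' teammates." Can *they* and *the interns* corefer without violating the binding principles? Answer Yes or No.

No

*the interns* is an R-expression; Principle C requires it to be free (not bound by any c-commanding expression).
— they: subject of the matrix clause; the pronoun c-commands the R-expression — coreference blocked (Principle C).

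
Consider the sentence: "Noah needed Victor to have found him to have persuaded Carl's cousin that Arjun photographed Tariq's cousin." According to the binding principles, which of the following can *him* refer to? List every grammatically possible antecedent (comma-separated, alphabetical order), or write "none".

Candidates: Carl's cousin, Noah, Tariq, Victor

*him* is a pronoun; Principle B requires it to be free in its binding domain — the clause headed by 'found'.
— Carl's cousin: object of the clause headed by 'persuaded'; is c-commanded by the pronoun; coreference would bind this R-expression — blocked (Principle C).
— Noah: subject of the matrix clause; c-commands the pronoun but lies outside its binding domain — allowed.
— Tariq: possessor inside the object DP of the clause headed by 'photographed'; is c-commanded by the pronoun; coreference would bind this R-expression — blocked (Principle C).
— Victor: subject of the clause headed by 'found'; c-commands the pronoun within its binding domain — blocked (Principle B).

Noah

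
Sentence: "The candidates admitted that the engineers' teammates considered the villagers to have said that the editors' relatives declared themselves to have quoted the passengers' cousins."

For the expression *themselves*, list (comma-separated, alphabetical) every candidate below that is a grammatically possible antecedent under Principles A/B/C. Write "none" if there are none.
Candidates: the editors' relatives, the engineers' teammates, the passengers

*themselves* is a reflexive; Principle A requires it to be bound within its binding domain — the clause headed by 'declared'.
— the editors' relatives: subject of the clause headed by 'declared'; c-commands the reflexive within its binding domain — allowed (Principle A).
— the engineers' teammates: subject of the clause headed by 'considered'; c-commands the reflexive but lies outside its binding domain — cannot bind it (Principle A).
— the passengers: possessor inside the object DP of the clause headed by 'quoted'; does not c-command the reflexive — cannot bind it (Principle A).

the editors' relatives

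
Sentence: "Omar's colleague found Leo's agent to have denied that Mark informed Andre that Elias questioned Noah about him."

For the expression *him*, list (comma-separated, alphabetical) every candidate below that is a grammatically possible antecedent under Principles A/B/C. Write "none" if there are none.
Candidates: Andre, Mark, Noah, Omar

*him* is a pronoun; Principle B requires it to be free in its binding domain — the clause headed by 'questioned'.
— Andre: object of the clause headed by 'informed'; c-commands the pronoun but lies outside its binding domain — allowed.
— Mark: subject of the clause headed by 'informed'; c-commands the pronoun but lies outside its binding domain — allowed.
— Noah: object of the clause headed by 'questioned'; c-commands the pronoun within its binding domain — blocked (Principle B).
— Omar: possessor inside the subject DP of the matrix clause; does not c-command the pronoun — Principle B does not apply; allowed.

Andre, Mark, Omar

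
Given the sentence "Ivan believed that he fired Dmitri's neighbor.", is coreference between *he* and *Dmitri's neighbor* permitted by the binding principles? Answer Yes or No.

*he* is a pronoun; Principle B requires it to be free in its binding domain — the clause headed by 'fired'.
— Dmitri's neighbor: object of the clause headed by 'fired'; is c-commanded by the pronoun; coreference would bind this R-expression — blocked (Principle C).

No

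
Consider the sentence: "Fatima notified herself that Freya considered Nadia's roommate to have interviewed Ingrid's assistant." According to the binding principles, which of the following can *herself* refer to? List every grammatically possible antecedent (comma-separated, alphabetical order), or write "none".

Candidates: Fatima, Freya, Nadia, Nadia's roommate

*herself* is a reflexive; Principle A requires it to be bound within its binding domain — the matrix clause.
— Fatima: subject of the matrix clause; c-commands the reflexive within its binding domain — allowed (Principle A).
— Freya: subject of the clause headed by 'considered'; does not c-command the reflexive — cannot bind it (Principle A).
— Nadia: possessor inside the subject DP of the clause headed by 'interviewed'; does not c-command the reflexive — cannot bind it (Principle A).
— Nadia's roommate: subject of the clause headed by 'interviewed'; does not c-command the reflexive — cannot bind it (Principle A).

Fatima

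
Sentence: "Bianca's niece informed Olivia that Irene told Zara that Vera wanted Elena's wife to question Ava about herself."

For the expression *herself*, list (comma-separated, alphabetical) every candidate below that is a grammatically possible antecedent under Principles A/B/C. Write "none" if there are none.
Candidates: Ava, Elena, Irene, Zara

Ava

*herself* is a reflexive; Principle A requires it to be bound within its binding domain — the clause headed by 'question'.
— Ava: object of the clause headed by 'question'; c-commands the reflexive within its binding domain — allowed (Principle A).
— Elena: possessor inside the subject DP of the clause headed by 'question'; does not c-command the reflexive — cannot bind it (Principle A).
— Irene: subject of the clause headed by 'told'; c-commands the reflexive but lies outside its binding domain — cannot bind it (Principle A).
— Zara: object of the clause headed by 'told'; c-commands the reflexive but lies outside its binding domain — cannot bind it (Principle A).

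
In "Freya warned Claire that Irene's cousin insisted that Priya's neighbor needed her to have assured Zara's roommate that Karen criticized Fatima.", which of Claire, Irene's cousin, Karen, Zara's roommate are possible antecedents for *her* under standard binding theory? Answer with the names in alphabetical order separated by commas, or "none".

Claire, Irene's cousin

*her* is a pronoun; Principle B requires it to be free in its binding domain — the clause headed by 'needed'.
— Claire: object of the matrix clause; c-commands the pronoun but lies outside its binding domain — allowed.
— Irene's cousin: subject of the clause headed by 'insisted'; c-commands the pronoun but lies outside its binding domain — allowed.
— Karen: subject of the clause headed by 'criticized'; is c-commanded by the pronoun; coreference would bind this R-expression — blocked (Principle C).
— Zara's roommate: object of the clause headed by 'assured'; is c-commanded by the pronoun; coreference would bind this R-expression — blocked (Principle C).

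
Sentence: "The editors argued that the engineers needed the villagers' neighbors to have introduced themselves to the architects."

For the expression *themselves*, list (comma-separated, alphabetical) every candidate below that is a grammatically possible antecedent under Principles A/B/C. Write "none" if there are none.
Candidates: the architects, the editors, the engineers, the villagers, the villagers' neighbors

the villagers' neighbors

*themselves* is a reflexive; Principle A requires it to be bound within its binding domain — the clause headed by 'introduced'.
— the architects: second object of the clause headed by 'introduced'; does not c-command the reflexive — cannot bind it (Principle A).
— the editors: subject of the matrix clause; c-commands the reflexive but lies outside its binding domain — cannot bind it (Principle A).
— the engineers: subject of the clause headed by 'needed'; c-commands the reflexive but lies outside its binding domain — cannot bind it (Principle A).
— the villagers: possessor inside the subject DP of the clause headed by 'introduced'; does not c-command the reflexive — cannot bind it (Principle A).
— the villagers' neighbors: subject of the clause headed by 'introduced'; c-commands the reflexive within its binding domain — allowed (Principle A).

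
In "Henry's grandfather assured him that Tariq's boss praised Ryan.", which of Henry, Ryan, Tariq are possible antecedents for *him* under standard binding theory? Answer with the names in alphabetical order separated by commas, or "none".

Henry

*him* is a pronoun; Principle B requires it to be free in its binding domain — the matrix clause.
— Henry: possessor inside the subject DP of the matrix clause; does not c-command the pronoun — Principle B does not apply; allowed.
— Ryan: object of the clause headed by 'praised'; is c-commanded by the pronoun; coreference would bind this R-expression — blocked (Principle C).
— Tariq: possessor inside the subject DP of the clause headed by 'praised'; is c-commanded by the pronoun; coreference would bind this R-expression — blocked (Principle C).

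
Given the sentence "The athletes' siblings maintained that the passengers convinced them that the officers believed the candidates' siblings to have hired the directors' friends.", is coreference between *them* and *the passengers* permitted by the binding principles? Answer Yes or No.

No

*them* is a pronoun; Principle B requires it to be free in its binding domain — the clause headed by 'convinced'.
— the passengers: subject of the clause headed by 'convinced'; c-commands the pronoun within its binding domain — blocked (Principle B).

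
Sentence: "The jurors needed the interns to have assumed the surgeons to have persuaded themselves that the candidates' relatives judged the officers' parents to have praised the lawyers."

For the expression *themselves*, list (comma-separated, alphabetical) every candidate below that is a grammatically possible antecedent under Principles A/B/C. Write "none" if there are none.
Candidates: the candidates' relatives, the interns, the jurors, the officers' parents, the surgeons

the surgeons

*themselves* is a reflexive; Principle A requires it to be bound within its binding domain — the clause headed by 'persuaded'.
— the candidates' relatives: subject of the clause headed by 'judged'; does not c-command the reflexive — cannot bind it (Principle A).
— the interns: subject of the clause headed by 'assumed'; c-commands the reflexive but lies outside its binding domain — cannot bind it (Principle A).
— the jurors: subject of the matrix clause; c-commands the reflexive but lies outside its binding domain — cannot bind it (Principle A).
— the officers' parents: subject of the clause headed by 'praised'; does not c-command the reflexive — cannot bind it (Principle A).
— the surgeons: subject of the clause headed by 'persuaded'; c-commands the reflexive within its binding domain — allowed (Principle A).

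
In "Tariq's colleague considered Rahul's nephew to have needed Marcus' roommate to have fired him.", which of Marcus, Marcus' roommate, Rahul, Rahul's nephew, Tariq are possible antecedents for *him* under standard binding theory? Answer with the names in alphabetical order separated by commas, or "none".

*him* is a pronoun; Principle B requires it to be free in its binding domain — the clause headed by 'fired'.
— Marcus: possessor inside the subject DP of the clause headed by 'fired'; does not c-command the pronoun — Principle B does not apply; allowed.
— Marcus' roommate: subject of the clause headed by 'fired'; c-commands the pronoun within its binding domain — blocked (Principle B).
— Rahul: possessor inside the subject DP of the clause headed by 'needed'; does not c-command the pronoun — Principle B does not apply; allowed.
— Rahul's nephew: subject of the clause headed by 'needed'; c-commands the pronoun but lies outside its binding domain — allowed.
— Tariq: possessor inside the subject DP of the matrix clause; does not c-command the pronoun — Principle B does not apply; allowed.

Marcus, Rahul, Rahul's nephew, Tariq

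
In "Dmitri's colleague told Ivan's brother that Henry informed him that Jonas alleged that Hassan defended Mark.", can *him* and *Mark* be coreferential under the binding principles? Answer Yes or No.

*Mark* is an R-expression; Principle C requires it to be free (not bound by any c-commanding expression).
— him: object of the clause headed by 'informed'; the pronoun c-commands the R-expression — coreference blocked (Principle C).

No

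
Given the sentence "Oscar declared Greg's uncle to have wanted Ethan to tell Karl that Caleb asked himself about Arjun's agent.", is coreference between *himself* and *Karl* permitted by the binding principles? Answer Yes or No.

*himself* is a reflexive; Principle A requires it to be bound within its binding domain — the clause headed by 'asked'.
— Karl: object of the clause headed by 'tell'; c-commands the reflexive but lies outside its binding domain — cannot bind it (Principle A).

No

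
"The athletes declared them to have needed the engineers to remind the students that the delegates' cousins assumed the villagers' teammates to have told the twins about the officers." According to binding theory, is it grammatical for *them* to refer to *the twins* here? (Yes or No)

No

*the twins* is an R-expression; Principle C requires it to be free (not bound by any c-commanding expression).
— them: subject of the clause headed by 'needed'; the pronoun c-commands the R-expression — coreference blocked (Principle C).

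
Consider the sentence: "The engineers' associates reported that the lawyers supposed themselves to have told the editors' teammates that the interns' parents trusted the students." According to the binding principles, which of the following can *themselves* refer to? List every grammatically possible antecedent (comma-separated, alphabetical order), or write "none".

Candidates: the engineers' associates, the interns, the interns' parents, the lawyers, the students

the lawyers

*themselves* is a reflexive; Principle A requires it to be bound within its binding domain — the clause headed by 'supposed'.
— the engineers' associates: subject of the matrix clause; c-commands the reflexive but lies outside its binding domain — cannot bind it (Principle A).
— the interns: possessor inside the subject DP of the clause headed by 'trusted'; does not c-command the reflexive — cannot bind it (Principle A).
— the interns' parents: subject of the clause headed by 'trusted'; does not c-command the reflexive — cannot bind it (Principle A).
— the lawyers: subject of the clause headed by 'supposed'; c-commands the reflexive within its binding domain — allowed (Principle A).
— the students: object of the clause headed by 'trusted'; does not c-command the reflexive — cannot bind it (Principle A).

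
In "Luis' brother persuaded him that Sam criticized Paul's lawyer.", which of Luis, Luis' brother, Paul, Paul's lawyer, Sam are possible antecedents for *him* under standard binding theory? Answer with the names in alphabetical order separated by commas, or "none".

*him* is a pronoun; Principle B requires it to be free in its binding domain — the matrix clause.
— Luis: possessor inside the subject DP of the matrix clause; does not c-command the pronoun — Principle B does not apply; allowed.
— Luis' brother: subject of the matrix clause; c-commands the pronoun within its binding domain — blocked (Principle B).
— Paul: possessor inside the object DP of the clause headed by 'criticized'; is c-commanded by the pronoun; coreference would bind this R-expression — blocked (Principle C).
— Paul's lawyer: object of the clause headed by 'criticized'; is c-commanded by the pronoun; coreference would bind this R-expression — blocked (Principle C).
— Sam: subject of the clause headed by 'criticized'; is c-commanded by the pronoun; coreference would bind this R-expression — blocked (Principle C).

Luis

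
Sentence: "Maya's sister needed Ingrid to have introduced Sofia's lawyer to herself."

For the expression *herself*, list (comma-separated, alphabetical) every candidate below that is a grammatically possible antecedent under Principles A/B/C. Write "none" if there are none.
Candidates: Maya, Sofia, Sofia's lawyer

*herself* is a reflexive; Principle A requires it to be bound within its binding domain — the clause headed by 'introduced'.
— Maya: possessor inside the subject DP of the matrix clause; does not c-command the reflexive — cannot bind it (Principle A).
— Sofia: possessor inside the object DP of the clause headed by 'introduced'; does not c-command the reflexive — cannot bind it (Principle A).
— Sofia's lawyer: object of the clause headed by 'introduced'; c-commands the reflexive within its binding domain — allowed (Principle A).

Sofia's lawyer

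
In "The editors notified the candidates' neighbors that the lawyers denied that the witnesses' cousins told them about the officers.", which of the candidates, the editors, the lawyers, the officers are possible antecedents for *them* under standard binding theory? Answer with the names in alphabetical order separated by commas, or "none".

*them* is a pronoun; Principle B requires it to be free in its binding domain — the clause headed by 'told'.
— the candidates: possessor inside the object DP of the matrix clause; does not c-command the pronoun — Principle B does not apply; allowed.
— the editors: subject of the matrix clause; c-commands the pronoun but lies outside its binding domain — allowed.
— the lawyers: subject of the clause headed by 'denied'; c-commands the pronoun but lies outside its binding domain — allowed.
— the officers: second object of the clause headed by 'told'; is c-commanded by the pronoun; coreference would bind this R-expression — blocked (Principle C).

the candidates, the editors, the lawyers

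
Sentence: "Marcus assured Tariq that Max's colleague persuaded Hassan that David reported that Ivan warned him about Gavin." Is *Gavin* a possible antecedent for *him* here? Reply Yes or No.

*him* is a pronoun; Principle B requires it to be free in its binding domain — the clause headed by 'warned'.
— Gavin: second object of the clause headed by 'warned'; is c-commanded by the pronoun; coreference would bind this R-expression — blocked (Principle C).

No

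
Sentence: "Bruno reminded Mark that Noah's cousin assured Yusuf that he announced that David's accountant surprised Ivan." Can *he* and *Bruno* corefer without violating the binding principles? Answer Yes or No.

*Bruno* is an R-expression; Principle C requires it to be free (not bound by any c-commanding expression).
— he: subject of the clause headed by 'announced'; the pronoun does not c-command the R-expression — coreference allowed.

Yes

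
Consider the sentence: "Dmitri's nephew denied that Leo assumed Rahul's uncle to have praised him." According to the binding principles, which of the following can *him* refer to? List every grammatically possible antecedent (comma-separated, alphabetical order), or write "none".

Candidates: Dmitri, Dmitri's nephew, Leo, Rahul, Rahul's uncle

*him* is a pronoun; Principle B requires it to be free in its binding domain — the clause headed by 'praised'.
— Dmitri: possessor inside the subject DP of the matrix clause; does not c-command the pronoun — Principle B does not apply; allowed.
— Dmitri's nephew: subject of the matrix clause; c-commands the pronoun but lies outside its binding domain — allowed.
— Leo: subject of the clause headed by 'assumed'; c-commands the pronoun but lies outside its binding domain — allowed.
— Rahul: possessor inside the subject DP of the clause headed by 'praised'; does not c-command the pronoun — Principle B does not apply; allowed.
— Rahul's uncle: subject of the clause headed by 'praised'; c-commands the pronoun within its binding domain — blocked (Principle B).

Dmitri, Dmitri's nephew, Leo, Rahul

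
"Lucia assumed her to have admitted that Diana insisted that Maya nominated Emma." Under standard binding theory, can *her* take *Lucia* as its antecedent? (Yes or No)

*her* is a pronoun; Principle B requires it to be free in its binding domain — the matrix clause.
— Lucia: subject of the matrix clause; c-commands the pronoun within its binding domain — blocked (Principle B).

No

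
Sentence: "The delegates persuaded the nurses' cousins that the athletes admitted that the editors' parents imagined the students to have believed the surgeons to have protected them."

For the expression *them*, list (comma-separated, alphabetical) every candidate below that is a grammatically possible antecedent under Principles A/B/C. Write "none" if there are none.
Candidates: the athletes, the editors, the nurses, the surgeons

*them* is a pronoun; Principle B requires it to be free in its binding domain — the clause headed by 'protected'.
— the athletes: subject of the clause headed by 'admitted'; c-commands the pronoun but lies outside its binding domain — allowed.
— the editors: possessor inside the subject DP of the clause headed by 'imagined'; does not c-command the pronoun — Principle B does not apply; allowed.
— the nurses: possessor inside the object DP of the matrix clause; does not c-command the pronoun — Principle B does not apply; allowed.
— the surgeons: subject of the clause headed by 'protected'; c-commands the pronoun within its binding domain — blocked (Principle B).

the athletes, the editors, the nurses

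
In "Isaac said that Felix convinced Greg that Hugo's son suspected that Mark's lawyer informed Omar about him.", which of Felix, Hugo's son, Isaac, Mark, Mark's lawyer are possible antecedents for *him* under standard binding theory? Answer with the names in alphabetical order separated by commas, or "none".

Felix, Hugo's son, Isaac, Mark

*him* is a pronoun; Principle B requires it to be free in its binding domain — the clause headed by 'informed'.
— Felix: subject of the clause headed by 'convinced'; c-commands the pronoun but lies outside its binding domain — allowed.
— Hugo's son: subject of the clause headed by 'suspected'; c-commands the pronoun but lies outside its binding domain — allowed.
— Isaac: subject of the matrix clause; c-commands the pronoun but lies outside its binding domain — allowed.
— Mark: possessor inside the subject DP of the clause headed by 'informed'; does not c-command the pronoun — Principle B does not apply; allowed.
— Mark's lawyer: subject of the clause headed by 'informed'; c-commands the pronoun within its binding domain — blocked (Principle B).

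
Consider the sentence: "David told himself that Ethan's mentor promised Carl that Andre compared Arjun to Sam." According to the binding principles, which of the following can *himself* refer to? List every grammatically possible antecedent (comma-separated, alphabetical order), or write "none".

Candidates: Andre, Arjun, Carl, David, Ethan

David

*himself* is a reflexive; Principle A requires it to be bound within its binding domain — the matrix clause.
— Andre: subject of the clause headed by 'compared'; does not c-command the reflexive — cannot bind it (Principle A).
— Arjun: object of the clause headed by 'compared'; does not c-command the reflexive — cannot bind it (Principle A).
— Carl: object of the clause headed by 'promised'; does not c-command the reflexive — cannot bind it (Principle A).
— David: subject of the matrix clause; c-commands the reflexive within its binding domain — allowed (Principle A).
— Ethan: possessor inside the subject DP of the clause headed by 'promised'; does not c-command the reflexive — cannot bind it (Principle A).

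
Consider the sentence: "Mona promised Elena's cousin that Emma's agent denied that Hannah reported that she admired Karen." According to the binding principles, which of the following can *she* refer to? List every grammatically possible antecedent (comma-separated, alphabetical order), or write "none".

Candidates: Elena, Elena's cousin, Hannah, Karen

*she* is a pronoun; Principle B requires it to be free in its binding domain — the clause headed by 'admired'.
— Elena: possessor inside the object DP of the matrix clause; does not c-command the pronoun — Principle B does not apply; allowed.
— Elena's cousin: object of the matrix clause; c-commands the pronoun but lies outside its binding domain — allowed.
— Hannah: subject of the clause headed by 'reported'; c-commands the pronoun but lies outside its binding domain — allowed.
— Karen: object of the clause headed by 'admired'; is c-commanded by the pronoun; coreference would bind this R-expression — blocked (Principle C).

Elena, Elena's cousin, Hannah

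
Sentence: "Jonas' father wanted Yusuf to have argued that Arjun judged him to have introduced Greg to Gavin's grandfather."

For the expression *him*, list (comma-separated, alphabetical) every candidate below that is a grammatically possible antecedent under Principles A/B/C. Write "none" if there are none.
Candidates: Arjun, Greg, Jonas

*him* is a pronoun; Principle B requires it to be free in its binding domain — the clause headed by 'judged'.
— Arjun: subject of the clause headed by 'judged'; c-commands the pronoun within its binding domain — blocked (Principle B).
— Greg: object of the clause headed by 'introduced'; is c-commanded by the pronoun; coreference would bind this R-expression — blocked (Principle C).
— Jonas: possessor inside the subject DP of the matrix clause; does not c-command the pronoun — Principle B does not apply; allowed.

Jonas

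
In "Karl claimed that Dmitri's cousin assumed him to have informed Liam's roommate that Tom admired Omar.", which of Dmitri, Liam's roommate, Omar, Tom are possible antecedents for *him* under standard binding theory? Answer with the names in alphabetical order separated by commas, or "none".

*him* is a pronoun; Principle B requires it to be free in its binding domain — the clause headed by 'assumed'.
— Dmitri: possessor inside the subject DP of the clause headed by 'assumed'; does not c-command the pronoun — Principle B does not apply; allowed.
— Liam's roommate: object of the clause headed by 'informed'; is c-commanded by the pronoun; coreference would bind this R-expression — blocked (Principle C).
— Omar: object of the clause headed by 'admired'; is c-commanded by the pronoun; coreference would bind this R-expression — blocked (Principle C).
— Tom: subject of the clause headed by 'admired'; is c-commanded by the pronoun; coreference would bind this R-expression — blocked (Principle C).

Dmitri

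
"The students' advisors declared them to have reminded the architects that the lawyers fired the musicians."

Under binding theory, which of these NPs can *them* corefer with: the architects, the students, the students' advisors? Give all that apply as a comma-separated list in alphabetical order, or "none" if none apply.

the students

*them* is a pronoun; Principle B requires it to be free in its binding domain — the matrix clause.
— the architects: object of the clause headed by 'reminded'; is c-commanded by the pronoun; coreference would bind this R-expression — blocked (Principle C).
— the students: possessor inside the subject DP of the matrix clause; does not c-command the pronoun — Principle B does not apply; allowed.
— the students' advisors: subject of the matrix clause; c-commands the pronoun within its binding domain — blocked (Principle B).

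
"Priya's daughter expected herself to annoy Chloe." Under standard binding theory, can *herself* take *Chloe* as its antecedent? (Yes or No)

No

*herself* is a reflexive; Principle A requires it to be bound within its binding domain — the matrix clause.
— Chloe: object of the clause headed by 'annoy'; does not c-command the reflexive — cannot bind it (Principle A).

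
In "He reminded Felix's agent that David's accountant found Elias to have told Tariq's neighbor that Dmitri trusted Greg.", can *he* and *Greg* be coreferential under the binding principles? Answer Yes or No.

*Greg* is an R-expression; Principle C requires it to be free (not bound by any c-commanding expression).
— he: subject of the matrix clause; the pronoun c-commands the R-expression — coreference blocked (Principle C).

No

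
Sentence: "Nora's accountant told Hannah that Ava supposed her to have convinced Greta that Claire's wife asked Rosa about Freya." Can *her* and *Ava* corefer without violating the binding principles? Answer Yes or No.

No

*Ava* is an R-expression; Principle C requires it to be free (not bound by any c-commanding expression).
— her: subject of the clause headed by 'convinced'; the R-expression locally c-commands the pronoun — coreference blocked (Principle B on the pronoun).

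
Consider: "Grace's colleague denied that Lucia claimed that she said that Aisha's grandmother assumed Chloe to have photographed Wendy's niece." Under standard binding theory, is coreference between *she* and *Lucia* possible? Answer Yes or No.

Yes

*Lucia* is an R-expression; Principle C requires it to be free (not bound by any c-commanding expression).
— she: subject of the clause headed by 'said'; the pronoun does not c-command the R-expression — coreference allowed.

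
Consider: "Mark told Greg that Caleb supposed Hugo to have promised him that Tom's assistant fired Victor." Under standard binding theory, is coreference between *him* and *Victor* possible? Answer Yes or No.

No

*Victor* is an R-expression; Principle C requires it to be free (not bound by any c-commanding expression).
— him: object of the clause headed by 'promised'; the pronoun c-commands the R-expression — coreference blocked (Principle C).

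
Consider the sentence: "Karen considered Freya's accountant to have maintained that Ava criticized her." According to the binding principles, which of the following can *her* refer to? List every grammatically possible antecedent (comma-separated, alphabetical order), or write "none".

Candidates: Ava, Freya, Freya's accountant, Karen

Freya, Freya's accountant, Karen

*her* is a pronoun; Principle B requires it to be free in its binding domain — the clause headed by 'criticized'.
— Ava: subject of the clause headed by 'criticized'; c-commands the pronoun within its binding domain — blocked (Principle B).
— Freya: possessor inside the subject DP of the clause headed by 'maintained'; does not c-command the pronoun — Principle B does not apply; allowed.
— Freya's accountant: subject of the clause headed by 'maintained'; c-commands the pronoun but lies outside its binding domain — allowed.
— Karen: subject of the matrix clause; c-commands the pronoun but lies outside its binding domain — allowed.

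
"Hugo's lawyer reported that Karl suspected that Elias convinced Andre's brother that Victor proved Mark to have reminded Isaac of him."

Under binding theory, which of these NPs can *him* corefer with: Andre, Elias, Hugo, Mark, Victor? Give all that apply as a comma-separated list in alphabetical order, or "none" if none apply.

*him* is a pronoun; Principle B requires it to be free in its binding domain — the clause headed by 'reminded'.
— Andre: possessor inside the object DP of the clause headed by 'convinced'; does not c-command the pronoun — Principle B does not apply; allowed.
— Elias: subject of the clause headed by 'convinced'; c-commands the pronoun but lies outside its binding domain — allowed.
— Hugo: possessor inside the subject DP of the matrix clause; does not c-command the pronoun — Principle B does not apply; allowed.
— Mark: subject of the clause headed by 'reminded'; c-commands the pronoun within its binding domain — blocked (Principle B).
— Victor: subject of the clause headed by 'proved'; c-commands the pronoun but lies outside its binding domain — allowed.

Andre, Elias, Hugo, Victor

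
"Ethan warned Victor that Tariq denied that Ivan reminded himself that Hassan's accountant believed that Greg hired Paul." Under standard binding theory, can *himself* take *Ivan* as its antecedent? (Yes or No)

*himself* is a reflexive; Principle A requires it to be bound within its binding domain — the clause headed by 'reminded'.
— Ivan: subject of the clause headed by 'reminded'; c-commands the reflexive within its binding domain — allowed (Principle A).

Yes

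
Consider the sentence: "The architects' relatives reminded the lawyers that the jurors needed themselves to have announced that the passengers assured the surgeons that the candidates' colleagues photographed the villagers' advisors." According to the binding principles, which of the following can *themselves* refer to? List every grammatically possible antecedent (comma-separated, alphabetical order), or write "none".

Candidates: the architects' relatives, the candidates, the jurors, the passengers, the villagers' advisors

the jurors

*themselves* is a reflexive; Principle A requires it to be bound within its binding domain — the clause headed by 'needed'.
— the architects' relatives: subject of the matrix clause; c-commands the reflexive but lies outside its binding domain — cannot bind it (Principle A).
— the candidates: possessor inside the subject DP of the clause headed by 'photographed'; does not c-command the reflexive — cannot bind it (Principle A).
— the jurors: subject of the clause headed by 'needed'; c-commands the reflexive within its binding domain — allowed (Principle A).
— the passengers: subject of the clause headed by 'assured'; does not c-command the reflexive — cannot bind it (Principle A).
— the villagers' advisors: object of the clause headed by 'photographed'; does not c-command the reflexive — cannot bind it (Principle A).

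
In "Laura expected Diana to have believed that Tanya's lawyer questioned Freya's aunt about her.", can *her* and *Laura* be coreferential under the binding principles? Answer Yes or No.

Yes

*Laura* is an R-expression; Principle C requires it to be free (not bound by any c-commanding expression).
— her: second object of the clause headed by 'questioned'; the pronoun does not c-command the R-expression — coreference allowed.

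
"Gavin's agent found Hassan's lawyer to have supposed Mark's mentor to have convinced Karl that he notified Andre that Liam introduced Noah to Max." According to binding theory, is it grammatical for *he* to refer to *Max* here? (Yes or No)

*Max* is an R-expression; Principle C requires it to be free (not bound by any c-commanding expression).
— he: subject of the clause headed by 'notified'; the pronoun c-commands the R-expression — coreference blocked (Principle C).

No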